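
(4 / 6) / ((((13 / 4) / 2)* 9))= 16 / 351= 0.05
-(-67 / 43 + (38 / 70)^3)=2577688 / 1843625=1.40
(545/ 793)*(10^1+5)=8175/ 793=10.31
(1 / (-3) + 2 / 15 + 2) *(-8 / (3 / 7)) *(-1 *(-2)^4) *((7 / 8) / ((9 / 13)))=10192 / 15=679.47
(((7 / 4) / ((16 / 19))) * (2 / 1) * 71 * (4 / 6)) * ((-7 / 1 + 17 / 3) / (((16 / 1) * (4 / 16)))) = -9443 / 144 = -65.58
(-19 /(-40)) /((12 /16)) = 19 /30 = 0.63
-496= -496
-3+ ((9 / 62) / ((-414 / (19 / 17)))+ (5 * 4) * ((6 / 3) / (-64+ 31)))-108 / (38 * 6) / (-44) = -63865445 / 15199734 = -4.20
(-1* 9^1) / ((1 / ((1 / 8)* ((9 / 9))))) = -9 / 8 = -1.12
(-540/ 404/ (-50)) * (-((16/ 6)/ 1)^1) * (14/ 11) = -504/ 5555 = -0.09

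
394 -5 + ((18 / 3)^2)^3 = 47045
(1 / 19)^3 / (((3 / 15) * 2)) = 5 / 13718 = 0.00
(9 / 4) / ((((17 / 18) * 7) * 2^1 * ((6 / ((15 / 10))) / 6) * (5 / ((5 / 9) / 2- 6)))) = -2781 / 9520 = -0.29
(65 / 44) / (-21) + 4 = 3631 / 924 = 3.93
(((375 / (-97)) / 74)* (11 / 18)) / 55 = -25 / 43068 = -0.00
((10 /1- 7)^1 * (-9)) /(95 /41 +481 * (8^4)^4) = -1107 /5550968015710847071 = -0.00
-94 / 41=-2.29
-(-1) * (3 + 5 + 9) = 17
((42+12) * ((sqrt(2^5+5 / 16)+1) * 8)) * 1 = 432+108 * sqrt(517) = 2887.66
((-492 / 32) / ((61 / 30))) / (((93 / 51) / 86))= -356.61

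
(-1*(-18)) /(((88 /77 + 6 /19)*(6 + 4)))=1197 /970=1.23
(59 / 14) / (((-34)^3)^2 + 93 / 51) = 1003 / 367663451442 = 0.00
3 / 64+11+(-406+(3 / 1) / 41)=-1036165 / 2624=-394.88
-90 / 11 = -8.18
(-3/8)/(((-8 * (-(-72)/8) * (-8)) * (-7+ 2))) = 1/7680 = 0.00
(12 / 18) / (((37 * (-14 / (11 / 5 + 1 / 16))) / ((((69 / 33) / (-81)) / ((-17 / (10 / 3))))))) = -4163 / 282461256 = -0.00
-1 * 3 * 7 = -21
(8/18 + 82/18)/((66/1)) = 5/66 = 0.08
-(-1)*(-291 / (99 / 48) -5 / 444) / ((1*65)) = -53011 / 24420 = -2.17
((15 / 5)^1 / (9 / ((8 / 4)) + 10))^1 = 6 / 29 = 0.21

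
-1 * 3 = -3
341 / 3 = 113.67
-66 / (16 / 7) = -231 / 8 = -28.88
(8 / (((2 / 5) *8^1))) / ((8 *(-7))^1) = -5 / 112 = -0.04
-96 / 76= -24 / 19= -1.26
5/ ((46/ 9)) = 45/ 46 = 0.98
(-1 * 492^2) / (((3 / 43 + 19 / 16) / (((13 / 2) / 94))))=-541255104 / 40655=-13313.37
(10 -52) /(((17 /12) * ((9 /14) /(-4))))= 184.47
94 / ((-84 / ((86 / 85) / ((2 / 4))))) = -4042 / 1785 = -2.26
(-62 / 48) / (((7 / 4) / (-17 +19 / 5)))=341 / 35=9.74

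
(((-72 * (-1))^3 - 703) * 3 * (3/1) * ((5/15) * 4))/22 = 2235270/11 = 203206.36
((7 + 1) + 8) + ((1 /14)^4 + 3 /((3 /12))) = 1075649 /38416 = 28.00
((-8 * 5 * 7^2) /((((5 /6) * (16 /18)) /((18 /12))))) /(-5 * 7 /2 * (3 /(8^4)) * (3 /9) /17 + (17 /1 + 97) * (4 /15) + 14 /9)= -24873246720 /200260057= -124.20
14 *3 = 42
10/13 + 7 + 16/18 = 8.66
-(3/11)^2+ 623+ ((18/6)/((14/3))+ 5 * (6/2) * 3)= 1132555/1694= 668.57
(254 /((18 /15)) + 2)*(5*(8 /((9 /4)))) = 3798.52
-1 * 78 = -78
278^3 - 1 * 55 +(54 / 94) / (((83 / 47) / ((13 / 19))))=33881682920 / 1577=21484897.22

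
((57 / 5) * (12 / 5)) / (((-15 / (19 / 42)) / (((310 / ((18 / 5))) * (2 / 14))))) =-22382 / 2205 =-10.15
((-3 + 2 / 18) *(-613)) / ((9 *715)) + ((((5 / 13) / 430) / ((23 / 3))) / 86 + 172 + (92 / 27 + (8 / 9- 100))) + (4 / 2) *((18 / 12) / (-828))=188582929831 / 2462951205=76.57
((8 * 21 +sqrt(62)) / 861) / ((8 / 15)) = 5 * sqrt(62) / 2296 +15 / 41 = 0.38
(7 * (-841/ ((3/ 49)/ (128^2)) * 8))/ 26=-18904711168/ 39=-484736183.79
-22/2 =-11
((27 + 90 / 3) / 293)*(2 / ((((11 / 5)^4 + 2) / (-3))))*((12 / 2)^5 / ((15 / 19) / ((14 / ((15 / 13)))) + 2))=-1915870320000 / 11082981961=-172.87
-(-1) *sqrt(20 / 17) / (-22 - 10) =-sqrt(85) / 272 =-0.03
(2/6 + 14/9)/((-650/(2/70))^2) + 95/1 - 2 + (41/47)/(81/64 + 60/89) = 75349929174505217/806315276812500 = 93.45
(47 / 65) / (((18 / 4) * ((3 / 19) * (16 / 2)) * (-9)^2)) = 0.00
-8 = -8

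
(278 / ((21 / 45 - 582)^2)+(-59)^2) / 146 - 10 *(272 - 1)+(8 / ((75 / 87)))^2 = -18052797136149509 / 6943279021250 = -2600.04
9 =9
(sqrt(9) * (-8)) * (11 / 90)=-44 / 15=-2.93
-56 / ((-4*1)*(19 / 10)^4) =1.07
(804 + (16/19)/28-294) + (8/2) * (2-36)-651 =-36837/133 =-276.97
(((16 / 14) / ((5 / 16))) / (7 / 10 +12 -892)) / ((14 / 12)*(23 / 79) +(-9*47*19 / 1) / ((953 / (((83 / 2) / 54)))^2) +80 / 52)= -34384182423552 / 15483453720159887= -0.00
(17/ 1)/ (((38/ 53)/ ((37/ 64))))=33337/ 2432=13.71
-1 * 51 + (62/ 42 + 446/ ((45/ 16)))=34352/ 315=109.05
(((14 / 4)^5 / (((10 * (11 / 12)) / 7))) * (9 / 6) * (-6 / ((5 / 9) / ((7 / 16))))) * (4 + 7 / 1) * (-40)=200120949 / 160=1250755.93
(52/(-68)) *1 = -13/17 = -0.76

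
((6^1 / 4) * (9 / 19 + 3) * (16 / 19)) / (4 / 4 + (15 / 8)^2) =101376 / 104329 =0.97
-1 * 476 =-476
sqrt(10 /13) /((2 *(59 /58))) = 29 *sqrt(130) /767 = 0.43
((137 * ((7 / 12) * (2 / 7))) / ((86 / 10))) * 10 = 3425 / 129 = 26.55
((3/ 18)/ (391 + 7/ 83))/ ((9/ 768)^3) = 174063616/ 657315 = 264.81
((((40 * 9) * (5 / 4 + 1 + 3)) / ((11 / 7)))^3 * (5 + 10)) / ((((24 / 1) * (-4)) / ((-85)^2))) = -10456766283796875 / 5324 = -1964080819646.30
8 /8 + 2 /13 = 15 /13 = 1.15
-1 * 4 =-4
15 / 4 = 3.75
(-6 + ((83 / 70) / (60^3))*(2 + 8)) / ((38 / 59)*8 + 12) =-535243103 / 1530144000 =-0.35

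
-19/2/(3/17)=-323/6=-53.83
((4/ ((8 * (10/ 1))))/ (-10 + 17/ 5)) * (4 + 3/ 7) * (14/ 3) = -31/ 198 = -0.16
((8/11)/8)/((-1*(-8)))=1/88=0.01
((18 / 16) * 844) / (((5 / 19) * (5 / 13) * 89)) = 469053 / 4450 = 105.41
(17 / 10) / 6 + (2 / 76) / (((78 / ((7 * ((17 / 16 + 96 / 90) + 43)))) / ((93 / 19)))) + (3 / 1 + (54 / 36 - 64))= -88145779 / 1501760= -58.69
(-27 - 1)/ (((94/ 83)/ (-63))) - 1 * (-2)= 73300/ 47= 1559.57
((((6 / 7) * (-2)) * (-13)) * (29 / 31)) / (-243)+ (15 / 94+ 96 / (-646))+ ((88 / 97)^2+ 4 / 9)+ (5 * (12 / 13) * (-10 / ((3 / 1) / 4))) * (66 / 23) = -263335489867347257 / 1501377093368334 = -175.40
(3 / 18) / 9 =1 / 54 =0.02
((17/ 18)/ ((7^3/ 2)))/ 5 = 17/ 15435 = 0.00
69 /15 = 23 /5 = 4.60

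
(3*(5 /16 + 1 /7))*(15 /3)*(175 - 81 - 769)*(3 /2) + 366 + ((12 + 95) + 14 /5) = -7212729 /1120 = -6439.94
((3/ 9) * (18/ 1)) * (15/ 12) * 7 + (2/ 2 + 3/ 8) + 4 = 463/ 8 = 57.88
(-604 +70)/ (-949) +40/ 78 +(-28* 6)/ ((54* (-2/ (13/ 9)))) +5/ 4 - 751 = -229508563/ 307476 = -746.43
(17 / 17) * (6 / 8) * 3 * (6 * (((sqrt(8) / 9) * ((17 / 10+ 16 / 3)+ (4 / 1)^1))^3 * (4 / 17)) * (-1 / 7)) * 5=-145058764 * sqrt(2) / 2168775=-94.59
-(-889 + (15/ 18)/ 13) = 69337/ 78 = 888.94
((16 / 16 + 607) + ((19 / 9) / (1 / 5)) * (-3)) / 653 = 1729 / 1959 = 0.88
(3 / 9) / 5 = 1 / 15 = 0.07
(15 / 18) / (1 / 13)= 65 / 6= 10.83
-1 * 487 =-487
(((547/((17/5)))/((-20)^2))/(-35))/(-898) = 547/42744800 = 0.00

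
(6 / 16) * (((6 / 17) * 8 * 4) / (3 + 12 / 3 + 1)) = 9 / 17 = 0.53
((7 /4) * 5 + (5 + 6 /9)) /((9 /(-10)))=-865 /54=-16.02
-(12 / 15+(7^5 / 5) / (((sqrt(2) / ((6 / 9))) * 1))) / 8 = -16807 * sqrt(2) / 120-1 / 10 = -198.17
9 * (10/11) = 90/11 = 8.18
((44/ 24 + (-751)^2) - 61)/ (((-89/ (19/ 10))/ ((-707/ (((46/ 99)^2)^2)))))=1455385690740003561/ 7969871680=182610931.41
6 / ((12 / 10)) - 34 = -29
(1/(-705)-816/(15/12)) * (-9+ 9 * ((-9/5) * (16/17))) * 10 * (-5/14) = -316174575/5593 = -56530.41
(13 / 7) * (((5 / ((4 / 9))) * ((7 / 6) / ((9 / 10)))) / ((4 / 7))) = 2275 / 48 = 47.40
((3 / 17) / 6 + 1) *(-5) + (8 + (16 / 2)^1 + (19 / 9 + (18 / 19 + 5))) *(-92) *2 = -25767109 / 5814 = -4431.91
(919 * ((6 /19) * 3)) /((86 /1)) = 8271 /817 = 10.12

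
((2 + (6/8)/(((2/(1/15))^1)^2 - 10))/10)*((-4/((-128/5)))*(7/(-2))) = -49861/455680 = -0.11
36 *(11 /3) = 132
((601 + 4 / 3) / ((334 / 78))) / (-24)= -23491 / 4008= -5.86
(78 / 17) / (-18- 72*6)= -13 / 1275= -0.01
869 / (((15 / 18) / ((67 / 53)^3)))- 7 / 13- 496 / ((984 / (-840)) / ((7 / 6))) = 3094850981233 / 1190271615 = 2600.12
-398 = -398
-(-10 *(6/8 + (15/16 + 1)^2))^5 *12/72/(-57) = -6367904742315603125/11751030521856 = -541901.81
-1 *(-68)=68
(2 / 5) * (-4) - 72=-368 / 5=-73.60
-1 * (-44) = 44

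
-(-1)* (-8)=-8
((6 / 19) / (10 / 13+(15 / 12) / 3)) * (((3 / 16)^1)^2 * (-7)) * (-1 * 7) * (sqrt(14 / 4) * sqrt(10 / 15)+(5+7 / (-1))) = -51597 / 56240+17199 * sqrt(21) / 112480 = -0.22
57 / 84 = 19 / 28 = 0.68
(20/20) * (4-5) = -1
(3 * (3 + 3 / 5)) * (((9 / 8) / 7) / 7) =243 / 980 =0.25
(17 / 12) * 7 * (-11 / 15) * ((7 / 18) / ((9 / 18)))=-5.66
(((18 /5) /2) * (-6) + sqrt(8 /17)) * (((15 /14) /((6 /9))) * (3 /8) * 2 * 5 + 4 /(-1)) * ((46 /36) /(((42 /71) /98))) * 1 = -370691 /80 + 370691 * sqrt(34) /7344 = -4339.32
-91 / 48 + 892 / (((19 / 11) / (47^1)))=22134143 / 912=24269.89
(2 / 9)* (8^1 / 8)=2 / 9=0.22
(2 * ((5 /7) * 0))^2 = 0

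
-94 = -94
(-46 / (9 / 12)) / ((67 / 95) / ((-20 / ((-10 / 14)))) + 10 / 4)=-489440 / 20151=-24.29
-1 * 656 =-656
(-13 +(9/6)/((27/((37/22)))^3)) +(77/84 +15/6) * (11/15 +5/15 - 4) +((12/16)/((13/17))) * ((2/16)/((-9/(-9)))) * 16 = -191269808827/9081998640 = -21.06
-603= -603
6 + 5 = 11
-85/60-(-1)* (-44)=-545/12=-45.42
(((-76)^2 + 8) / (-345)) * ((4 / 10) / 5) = -3856 / 2875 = -1.34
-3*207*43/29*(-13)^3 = 58666491/29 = 2022982.45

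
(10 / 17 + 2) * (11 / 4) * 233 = 28193 / 17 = 1658.41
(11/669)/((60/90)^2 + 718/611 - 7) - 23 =-151771886/6597901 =-23.00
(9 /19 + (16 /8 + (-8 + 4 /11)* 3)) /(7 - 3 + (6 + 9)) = -4271 /3971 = -1.08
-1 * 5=-5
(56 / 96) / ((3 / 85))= 16.53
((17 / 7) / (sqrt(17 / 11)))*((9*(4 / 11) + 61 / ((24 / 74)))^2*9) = 638017081*sqrt(187) / 13552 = 643798.14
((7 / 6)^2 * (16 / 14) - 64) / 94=-281 / 423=-0.66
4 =4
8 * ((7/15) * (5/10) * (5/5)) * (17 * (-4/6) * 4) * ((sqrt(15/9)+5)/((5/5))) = -3808/9 - 3808 * sqrt(15)/135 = -532.36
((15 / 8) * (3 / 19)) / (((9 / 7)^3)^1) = 1715 / 12312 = 0.14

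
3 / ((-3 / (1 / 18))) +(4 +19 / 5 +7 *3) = 2587 / 90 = 28.74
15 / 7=2.14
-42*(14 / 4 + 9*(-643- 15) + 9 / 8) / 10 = 994119 / 40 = 24852.98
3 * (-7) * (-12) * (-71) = -17892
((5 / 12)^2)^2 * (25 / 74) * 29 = 453125 / 1534464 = 0.30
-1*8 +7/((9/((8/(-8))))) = -8.78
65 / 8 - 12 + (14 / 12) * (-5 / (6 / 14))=-1259 / 72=-17.49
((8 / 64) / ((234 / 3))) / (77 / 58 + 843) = 29 / 15278952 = 0.00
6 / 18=1 / 3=0.33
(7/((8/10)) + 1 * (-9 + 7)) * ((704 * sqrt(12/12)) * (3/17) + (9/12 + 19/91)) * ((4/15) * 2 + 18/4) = 1052818659/247520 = 4253.47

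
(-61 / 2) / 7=-61 / 14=-4.36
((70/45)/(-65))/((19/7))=-98/11115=-0.01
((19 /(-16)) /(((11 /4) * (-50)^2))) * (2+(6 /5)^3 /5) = -0.00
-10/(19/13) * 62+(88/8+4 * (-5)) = -8231/19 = -433.21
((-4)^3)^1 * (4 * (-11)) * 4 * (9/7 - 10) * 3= -2061312/7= -294473.14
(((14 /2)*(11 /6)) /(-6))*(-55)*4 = 4235 /9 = 470.56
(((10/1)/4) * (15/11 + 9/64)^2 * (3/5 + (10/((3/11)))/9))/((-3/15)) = -132.21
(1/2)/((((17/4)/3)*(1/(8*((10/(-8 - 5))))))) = -480/221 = -2.17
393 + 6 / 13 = 5115 / 13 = 393.46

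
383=383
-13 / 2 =-6.50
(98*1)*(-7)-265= -951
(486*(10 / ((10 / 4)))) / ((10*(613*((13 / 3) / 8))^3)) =13436928 / 2530355171045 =0.00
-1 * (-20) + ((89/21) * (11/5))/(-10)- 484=-488179/1050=-464.93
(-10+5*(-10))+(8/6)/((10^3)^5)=-44999999999999999/750000000000000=-60.00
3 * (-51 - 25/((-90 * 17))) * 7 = -109207/102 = -1070.66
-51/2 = -25.50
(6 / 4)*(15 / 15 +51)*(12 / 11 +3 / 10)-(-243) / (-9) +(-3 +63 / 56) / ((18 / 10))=106193 / 1320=80.45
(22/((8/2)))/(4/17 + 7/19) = 3553/390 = 9.11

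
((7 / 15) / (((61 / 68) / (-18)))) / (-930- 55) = 2856 / 300425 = 0.01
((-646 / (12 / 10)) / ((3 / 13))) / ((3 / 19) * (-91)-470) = 398905 / 82827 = 4.82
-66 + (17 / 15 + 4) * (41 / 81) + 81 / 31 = -2289608 / 37665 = -60.79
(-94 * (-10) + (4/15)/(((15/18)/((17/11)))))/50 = 129318/6875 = 18.81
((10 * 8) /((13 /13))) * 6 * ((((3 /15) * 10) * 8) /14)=3840 /7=548.57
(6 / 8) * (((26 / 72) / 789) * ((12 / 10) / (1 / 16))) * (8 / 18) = 104 / 35505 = 0.00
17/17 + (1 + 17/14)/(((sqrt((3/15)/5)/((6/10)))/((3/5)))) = 349/70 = 4.99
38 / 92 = 19 / 46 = 0.41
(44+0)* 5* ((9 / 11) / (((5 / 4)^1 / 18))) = 2592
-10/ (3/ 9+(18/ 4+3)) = -60/ 47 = -1.28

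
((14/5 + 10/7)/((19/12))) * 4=10.68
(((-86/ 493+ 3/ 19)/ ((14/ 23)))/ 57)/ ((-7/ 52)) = 92690/ 26162031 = 0.00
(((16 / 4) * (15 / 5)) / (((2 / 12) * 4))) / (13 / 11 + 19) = 33 / 37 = 0.89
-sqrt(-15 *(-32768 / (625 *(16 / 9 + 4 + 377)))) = -384 *sqrt(4134) / 17225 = -1.43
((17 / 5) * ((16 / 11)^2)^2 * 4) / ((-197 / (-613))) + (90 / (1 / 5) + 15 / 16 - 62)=133453120839 / 230742160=578.36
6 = 6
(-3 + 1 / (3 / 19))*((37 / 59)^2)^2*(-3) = -18741610 / 12117361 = -1.55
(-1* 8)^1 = -8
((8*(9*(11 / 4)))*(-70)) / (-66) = 210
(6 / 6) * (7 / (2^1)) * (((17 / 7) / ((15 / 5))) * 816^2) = 1886592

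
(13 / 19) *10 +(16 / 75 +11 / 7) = 86053 / 9975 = 8.63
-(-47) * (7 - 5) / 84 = 47 / 42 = 1.12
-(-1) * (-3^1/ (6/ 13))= -13/ 2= -6.50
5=5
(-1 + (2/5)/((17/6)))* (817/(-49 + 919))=-59641/73950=-0.81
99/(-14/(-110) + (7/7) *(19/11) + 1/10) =50.65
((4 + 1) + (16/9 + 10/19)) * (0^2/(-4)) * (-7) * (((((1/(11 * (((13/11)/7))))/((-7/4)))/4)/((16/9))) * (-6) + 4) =0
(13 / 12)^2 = 169 / 144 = 1.17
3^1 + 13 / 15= 58 / 15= 3.87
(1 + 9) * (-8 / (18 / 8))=-320 / 9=-35.56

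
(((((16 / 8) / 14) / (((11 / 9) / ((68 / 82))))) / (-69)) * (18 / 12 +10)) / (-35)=51 / 110495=0.00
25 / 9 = 2.78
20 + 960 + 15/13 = 12755/13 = 981.15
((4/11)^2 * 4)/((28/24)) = 0.45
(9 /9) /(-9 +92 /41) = -41 /277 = -0.15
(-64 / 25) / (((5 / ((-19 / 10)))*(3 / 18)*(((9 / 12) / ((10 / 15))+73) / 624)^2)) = 90908393472 / 219780625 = 413.63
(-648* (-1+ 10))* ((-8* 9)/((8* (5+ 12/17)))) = 892296/97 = 9198.93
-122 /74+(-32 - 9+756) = 26394 /37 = 713.35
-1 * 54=-54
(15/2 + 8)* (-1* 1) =-31/2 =-15.50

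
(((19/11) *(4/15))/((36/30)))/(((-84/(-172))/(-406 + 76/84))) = -13900438/43659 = -318.39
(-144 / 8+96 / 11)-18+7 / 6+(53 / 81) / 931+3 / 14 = -21477188 / 829521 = -25.89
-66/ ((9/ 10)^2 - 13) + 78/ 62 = 252141/ 37789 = 6.67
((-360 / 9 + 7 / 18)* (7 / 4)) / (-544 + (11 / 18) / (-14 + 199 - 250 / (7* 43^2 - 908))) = 2222217795 / 17439250252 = 0.13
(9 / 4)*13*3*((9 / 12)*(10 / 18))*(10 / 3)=975 / 8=121.88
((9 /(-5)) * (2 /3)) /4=-3 /10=-0.30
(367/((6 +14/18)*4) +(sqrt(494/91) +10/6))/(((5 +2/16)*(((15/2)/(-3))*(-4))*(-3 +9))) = 2*sqrt(266)/4305 +11129/225090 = 0.06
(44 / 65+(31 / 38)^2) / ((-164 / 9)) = -1134009 / 15393040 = -0.07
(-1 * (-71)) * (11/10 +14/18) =133.32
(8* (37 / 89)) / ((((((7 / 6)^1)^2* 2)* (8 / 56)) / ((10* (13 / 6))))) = 115440 / 623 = 185.30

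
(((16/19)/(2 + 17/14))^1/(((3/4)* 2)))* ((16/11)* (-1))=-7168/28215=-0.25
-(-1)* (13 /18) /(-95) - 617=-1055083 /1710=-617.01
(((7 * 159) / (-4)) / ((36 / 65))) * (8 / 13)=-1855 / 6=-309.17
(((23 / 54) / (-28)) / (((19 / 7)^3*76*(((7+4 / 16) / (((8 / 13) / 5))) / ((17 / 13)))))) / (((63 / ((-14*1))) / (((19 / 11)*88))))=306544 / 40843390185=0.00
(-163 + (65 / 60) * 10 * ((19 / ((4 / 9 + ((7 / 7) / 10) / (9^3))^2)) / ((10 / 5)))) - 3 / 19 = 71356207775 / 199577539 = 357.54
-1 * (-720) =720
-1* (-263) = 263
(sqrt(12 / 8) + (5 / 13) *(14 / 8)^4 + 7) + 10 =sqrt(6) / 2 + 68581 / 3328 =21.83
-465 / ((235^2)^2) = -93 / 609960125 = -0.00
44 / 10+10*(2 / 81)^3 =11692102 / 2657205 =4.40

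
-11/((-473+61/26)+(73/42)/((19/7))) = 8151/348280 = 0.02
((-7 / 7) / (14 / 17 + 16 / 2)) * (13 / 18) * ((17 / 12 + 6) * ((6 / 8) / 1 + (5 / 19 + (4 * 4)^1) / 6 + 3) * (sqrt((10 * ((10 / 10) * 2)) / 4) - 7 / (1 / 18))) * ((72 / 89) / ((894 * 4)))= 759577 / 6794400 - 108511 * sqrt(5) / 122299200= 0.11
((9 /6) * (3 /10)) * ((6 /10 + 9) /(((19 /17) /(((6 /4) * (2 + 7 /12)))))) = 14.98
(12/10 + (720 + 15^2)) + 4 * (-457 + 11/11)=-4389/5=-877.80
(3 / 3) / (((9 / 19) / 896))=17024 / 9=1891.56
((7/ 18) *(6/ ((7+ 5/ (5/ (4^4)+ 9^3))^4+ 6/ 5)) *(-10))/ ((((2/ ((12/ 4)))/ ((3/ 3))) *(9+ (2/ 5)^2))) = -5307555857534176823854375/ 3349897762097159051029268039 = -0.00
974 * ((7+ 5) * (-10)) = -116880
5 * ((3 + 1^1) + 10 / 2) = 45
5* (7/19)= 35/19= 1.84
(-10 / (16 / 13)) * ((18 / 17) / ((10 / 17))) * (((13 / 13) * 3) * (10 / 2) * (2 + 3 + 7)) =-5265 / 2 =-2632.50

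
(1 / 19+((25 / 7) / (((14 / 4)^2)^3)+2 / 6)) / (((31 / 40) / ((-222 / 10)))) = -5389907216 / 485066827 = -11.11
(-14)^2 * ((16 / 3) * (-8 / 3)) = -25088 / 9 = -2787.56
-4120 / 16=-515 / 2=-257.50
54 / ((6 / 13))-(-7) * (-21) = -30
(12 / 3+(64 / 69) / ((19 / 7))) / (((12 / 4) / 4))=22768 / 3933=5.79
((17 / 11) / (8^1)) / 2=17 / 176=0.10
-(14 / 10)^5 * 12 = -201684 / 3125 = -64.54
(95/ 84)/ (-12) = -95/ 1008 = -0.09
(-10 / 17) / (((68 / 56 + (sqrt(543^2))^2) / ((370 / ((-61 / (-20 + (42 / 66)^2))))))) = -122817800 / 517956884731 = -0.00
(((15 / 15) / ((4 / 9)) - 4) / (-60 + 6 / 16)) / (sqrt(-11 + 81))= sqrt(70) / 2385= 0.00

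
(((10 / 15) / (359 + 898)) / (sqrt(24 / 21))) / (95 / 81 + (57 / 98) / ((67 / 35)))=4221*sqrt(14) / 47009705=0.00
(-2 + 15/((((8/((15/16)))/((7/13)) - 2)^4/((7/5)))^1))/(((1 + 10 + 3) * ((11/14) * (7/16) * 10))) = -8936420359787/215094035957570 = -0.04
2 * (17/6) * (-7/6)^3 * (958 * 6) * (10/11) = -13965245/297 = -47021.03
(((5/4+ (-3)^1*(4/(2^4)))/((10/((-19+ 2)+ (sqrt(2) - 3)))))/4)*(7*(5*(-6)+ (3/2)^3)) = 1491/32 - 1491*sqrt(2)/640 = 43.30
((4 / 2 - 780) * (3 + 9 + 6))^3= -2746352672064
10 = 10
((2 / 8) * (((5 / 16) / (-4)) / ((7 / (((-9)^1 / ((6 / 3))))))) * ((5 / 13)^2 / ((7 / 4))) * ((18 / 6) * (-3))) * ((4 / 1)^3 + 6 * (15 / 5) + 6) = -111375 / 132496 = -0.84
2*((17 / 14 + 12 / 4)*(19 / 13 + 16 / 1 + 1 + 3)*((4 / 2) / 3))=10974 / 91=120.59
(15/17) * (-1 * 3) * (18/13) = -810/221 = -3.67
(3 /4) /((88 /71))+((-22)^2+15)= 175861 /352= 499.61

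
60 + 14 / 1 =74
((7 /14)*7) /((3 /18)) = 21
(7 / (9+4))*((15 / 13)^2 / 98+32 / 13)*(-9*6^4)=-239071176 / 15379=-15545.30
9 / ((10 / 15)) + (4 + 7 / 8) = 147 / 8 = 18.38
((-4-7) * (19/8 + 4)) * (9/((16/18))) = -45441/64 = -710.02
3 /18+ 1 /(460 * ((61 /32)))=7063 /42090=0.17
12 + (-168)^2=28236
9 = 9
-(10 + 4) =-14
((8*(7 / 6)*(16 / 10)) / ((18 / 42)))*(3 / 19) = 1568 / 285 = 5.50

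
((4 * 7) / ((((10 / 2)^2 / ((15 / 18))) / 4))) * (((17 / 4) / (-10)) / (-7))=17 / 75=0.23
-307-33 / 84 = -8607 / 28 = -307.39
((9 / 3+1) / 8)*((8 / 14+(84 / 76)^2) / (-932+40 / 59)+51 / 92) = 882117391 / 3193632708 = 0.28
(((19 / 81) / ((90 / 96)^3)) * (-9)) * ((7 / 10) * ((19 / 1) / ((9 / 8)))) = -41402368 / 1366875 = -30.29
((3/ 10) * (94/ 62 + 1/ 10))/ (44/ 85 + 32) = 25551/ 1713680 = 0.01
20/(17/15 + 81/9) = 75/38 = 1.97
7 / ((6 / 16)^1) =56 / 3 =18.67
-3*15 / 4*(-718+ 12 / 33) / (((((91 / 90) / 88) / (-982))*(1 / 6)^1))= -376742728800 / 91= -4140029986.81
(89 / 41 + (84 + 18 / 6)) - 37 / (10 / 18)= 4627 / 205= 22.57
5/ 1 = 5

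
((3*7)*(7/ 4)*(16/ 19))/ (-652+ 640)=-49/ 19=-2.58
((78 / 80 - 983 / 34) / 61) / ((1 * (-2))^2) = -18997 / 165920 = -0.11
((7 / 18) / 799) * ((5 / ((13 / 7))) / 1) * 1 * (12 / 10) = 49 / 31161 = 0.00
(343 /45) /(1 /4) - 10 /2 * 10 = -878 /45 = -19.51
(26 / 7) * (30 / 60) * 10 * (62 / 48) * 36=6045 / 7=863.57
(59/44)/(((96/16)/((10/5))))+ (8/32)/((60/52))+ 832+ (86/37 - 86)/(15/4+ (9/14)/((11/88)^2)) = 830.80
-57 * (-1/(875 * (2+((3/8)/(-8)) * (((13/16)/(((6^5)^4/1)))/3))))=213402655829595783168/6551835924592852980625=0.03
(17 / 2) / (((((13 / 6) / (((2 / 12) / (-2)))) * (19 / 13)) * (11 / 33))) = -51 / 76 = -0.67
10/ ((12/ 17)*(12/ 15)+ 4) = 425/ 194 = 2.19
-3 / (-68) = 3 / 68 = 0.04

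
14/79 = 0.18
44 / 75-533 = -39931 / 75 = -532.41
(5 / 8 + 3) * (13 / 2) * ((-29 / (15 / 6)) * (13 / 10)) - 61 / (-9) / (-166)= -106182563 / 298800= -355.36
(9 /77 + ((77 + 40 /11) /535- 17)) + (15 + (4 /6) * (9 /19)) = -1.42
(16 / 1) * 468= 7488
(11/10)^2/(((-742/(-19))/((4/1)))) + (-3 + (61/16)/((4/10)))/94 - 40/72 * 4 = -509418461/251092800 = -2.03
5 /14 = 0.36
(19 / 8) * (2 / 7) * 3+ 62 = 1793 / 28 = 64.04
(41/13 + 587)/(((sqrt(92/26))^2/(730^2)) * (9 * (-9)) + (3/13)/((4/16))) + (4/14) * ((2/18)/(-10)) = 214640396821/335531385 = 639.70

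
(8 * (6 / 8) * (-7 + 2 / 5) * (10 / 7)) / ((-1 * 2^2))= 99 / 7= 14.14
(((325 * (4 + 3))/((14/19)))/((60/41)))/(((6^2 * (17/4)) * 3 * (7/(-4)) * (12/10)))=-253175/115668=-2.19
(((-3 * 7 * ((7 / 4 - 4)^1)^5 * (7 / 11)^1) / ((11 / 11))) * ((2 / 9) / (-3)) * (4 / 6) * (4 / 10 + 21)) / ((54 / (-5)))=424683 / 5632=75.41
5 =5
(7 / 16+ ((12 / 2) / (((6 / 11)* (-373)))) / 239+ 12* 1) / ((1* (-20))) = -17740077 / 28527040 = -0.62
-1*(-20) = 20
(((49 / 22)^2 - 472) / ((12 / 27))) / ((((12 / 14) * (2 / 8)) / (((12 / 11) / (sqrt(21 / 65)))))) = -678141 * sqrt(1365) / 2662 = -9411.92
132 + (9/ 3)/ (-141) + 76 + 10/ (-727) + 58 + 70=11479587/ 34169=335.96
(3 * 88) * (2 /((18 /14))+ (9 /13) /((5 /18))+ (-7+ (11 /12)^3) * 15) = -12272601 /520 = -23601.16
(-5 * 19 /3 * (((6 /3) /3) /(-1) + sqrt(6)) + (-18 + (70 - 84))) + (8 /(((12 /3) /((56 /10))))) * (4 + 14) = 8582 /45 - 95 * sqrt(6) /3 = 113.14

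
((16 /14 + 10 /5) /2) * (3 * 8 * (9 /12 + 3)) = 990 /7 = 141.43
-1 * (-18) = 18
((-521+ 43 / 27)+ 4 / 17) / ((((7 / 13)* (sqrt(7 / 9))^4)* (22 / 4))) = -18587400 / 64141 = -289.79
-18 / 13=-1.38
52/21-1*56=-1124/21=-53.52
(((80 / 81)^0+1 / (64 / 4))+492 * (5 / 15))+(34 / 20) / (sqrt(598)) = 17 * sqrt(598) / 5980+2641 / 16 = 165.13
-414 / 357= -138 / 119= -1.16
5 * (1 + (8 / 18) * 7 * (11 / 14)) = 155 / 9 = 17.22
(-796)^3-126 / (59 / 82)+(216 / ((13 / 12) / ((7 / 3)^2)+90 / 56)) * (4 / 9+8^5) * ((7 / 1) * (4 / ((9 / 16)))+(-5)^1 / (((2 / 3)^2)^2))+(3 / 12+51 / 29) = -25160852864629 / 61596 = -408481928.45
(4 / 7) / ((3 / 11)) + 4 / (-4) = 1.10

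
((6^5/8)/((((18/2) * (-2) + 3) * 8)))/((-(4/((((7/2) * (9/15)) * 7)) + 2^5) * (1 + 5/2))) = 1701/23720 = 0.07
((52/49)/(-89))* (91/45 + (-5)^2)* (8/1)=-505856/196245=-2.58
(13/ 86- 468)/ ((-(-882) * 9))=-0.06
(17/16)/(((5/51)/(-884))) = -191607/20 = -9580.35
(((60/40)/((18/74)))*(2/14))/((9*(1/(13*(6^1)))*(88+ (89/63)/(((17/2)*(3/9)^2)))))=8177/95850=0.09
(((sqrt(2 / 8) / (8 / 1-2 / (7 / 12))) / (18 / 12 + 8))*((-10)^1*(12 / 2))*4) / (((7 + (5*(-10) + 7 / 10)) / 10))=1750 / 2679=0.65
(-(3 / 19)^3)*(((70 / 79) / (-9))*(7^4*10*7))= 35294700 / 541861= 65.14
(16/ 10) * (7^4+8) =19272/ 5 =3854.40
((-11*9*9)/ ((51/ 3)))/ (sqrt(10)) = -891*sqrt(10)/ 170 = -16.57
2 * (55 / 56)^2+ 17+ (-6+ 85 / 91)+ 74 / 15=5747251 / 305760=18.80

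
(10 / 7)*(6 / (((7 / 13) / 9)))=7020 / 49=143.27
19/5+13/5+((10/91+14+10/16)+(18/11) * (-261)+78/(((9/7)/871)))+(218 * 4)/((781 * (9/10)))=1341603176159/25585560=52435.95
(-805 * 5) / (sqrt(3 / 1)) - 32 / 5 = -4025 * sqrt(3) / 3 - 32 / 5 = -2330.23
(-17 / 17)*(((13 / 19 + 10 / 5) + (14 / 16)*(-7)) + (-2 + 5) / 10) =2387 / 760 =3.14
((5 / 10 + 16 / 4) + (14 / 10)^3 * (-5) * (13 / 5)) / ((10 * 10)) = -7793 / 25000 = -0.31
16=16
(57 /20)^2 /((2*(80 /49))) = 159201 /64000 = 2.49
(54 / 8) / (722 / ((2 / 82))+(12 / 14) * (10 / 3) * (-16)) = 189 / 827576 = 0.00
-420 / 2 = -210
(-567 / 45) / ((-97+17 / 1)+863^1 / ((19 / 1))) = 133 / 365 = 0.36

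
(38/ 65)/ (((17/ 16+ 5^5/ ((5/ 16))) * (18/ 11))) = 304/ 8509995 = 0.00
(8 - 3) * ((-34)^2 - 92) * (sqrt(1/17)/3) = 5320 * sqrt(17)/51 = 430.10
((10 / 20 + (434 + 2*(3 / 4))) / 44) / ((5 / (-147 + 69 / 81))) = -430114 / 1485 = -289.64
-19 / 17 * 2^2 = -76 / 17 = -4.47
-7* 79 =-553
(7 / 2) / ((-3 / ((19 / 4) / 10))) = -133 / 240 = -0.55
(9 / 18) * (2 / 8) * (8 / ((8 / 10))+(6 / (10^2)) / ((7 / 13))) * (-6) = -10617 / 1400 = -7.58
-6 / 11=-0.55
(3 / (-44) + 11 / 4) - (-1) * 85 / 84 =3413 / 924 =3.69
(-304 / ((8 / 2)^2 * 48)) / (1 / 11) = -209 / 48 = -4.35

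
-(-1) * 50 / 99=50 / 99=0.51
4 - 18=-14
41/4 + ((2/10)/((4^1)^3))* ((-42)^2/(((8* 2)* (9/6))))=6707/640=10.48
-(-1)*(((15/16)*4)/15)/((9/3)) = 1/12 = 0.08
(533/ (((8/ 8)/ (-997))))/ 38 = -531401/ 38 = -13984.24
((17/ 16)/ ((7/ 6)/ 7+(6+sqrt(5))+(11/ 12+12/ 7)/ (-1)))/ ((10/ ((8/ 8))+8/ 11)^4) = 172485621/ 4560780802624-12195953 * sqrt(5)/ 1140195200656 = 0.00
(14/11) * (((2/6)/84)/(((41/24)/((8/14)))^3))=49152/260038933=0.00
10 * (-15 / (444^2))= -25 / 32856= -0.00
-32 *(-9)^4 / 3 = -69984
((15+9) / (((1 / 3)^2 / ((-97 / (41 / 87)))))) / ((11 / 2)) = -3645648 / 451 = -8083.48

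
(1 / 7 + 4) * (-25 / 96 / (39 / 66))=-1.83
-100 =-100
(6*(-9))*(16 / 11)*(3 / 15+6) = -486.98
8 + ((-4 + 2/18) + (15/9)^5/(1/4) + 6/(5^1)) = 68953/1215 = 56.75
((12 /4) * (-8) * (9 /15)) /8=-9 /5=-1.80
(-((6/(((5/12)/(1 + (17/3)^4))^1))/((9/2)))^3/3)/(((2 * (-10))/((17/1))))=10171824991205924864/996451875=10208044408.77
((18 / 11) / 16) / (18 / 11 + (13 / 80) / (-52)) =360 / 5749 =0.06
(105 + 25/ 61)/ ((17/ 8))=51440/ 1037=49.60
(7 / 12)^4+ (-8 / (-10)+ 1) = 198629 / 103680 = 1.92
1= 1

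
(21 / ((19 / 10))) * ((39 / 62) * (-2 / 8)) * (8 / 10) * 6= -4914 / 589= -8.34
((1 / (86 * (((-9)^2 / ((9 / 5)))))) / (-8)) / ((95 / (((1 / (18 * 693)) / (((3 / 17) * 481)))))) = -17 / 52941547058400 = -0.00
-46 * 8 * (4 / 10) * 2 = -1472 / 5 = -294.40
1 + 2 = 3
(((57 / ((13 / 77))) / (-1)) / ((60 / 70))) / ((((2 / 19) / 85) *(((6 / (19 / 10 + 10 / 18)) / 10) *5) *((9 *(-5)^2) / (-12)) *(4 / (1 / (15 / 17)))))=955966627 / 243000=3934.02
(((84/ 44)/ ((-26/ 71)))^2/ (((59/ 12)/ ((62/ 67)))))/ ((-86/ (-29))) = 1.72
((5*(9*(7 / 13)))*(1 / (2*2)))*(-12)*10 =-9450 / 13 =-726.92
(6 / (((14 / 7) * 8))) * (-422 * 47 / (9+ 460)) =-29751 / 1876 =-15.86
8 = 8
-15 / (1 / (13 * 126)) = -24570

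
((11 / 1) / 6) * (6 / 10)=11 / 10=1.10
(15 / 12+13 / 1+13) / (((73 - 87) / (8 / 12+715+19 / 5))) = -147041 / 105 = -1400.39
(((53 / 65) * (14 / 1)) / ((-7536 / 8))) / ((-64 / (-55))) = -4081 / 391872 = -0.01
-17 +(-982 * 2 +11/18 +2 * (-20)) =-2020.39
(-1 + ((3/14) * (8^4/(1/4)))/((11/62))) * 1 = 1523635/77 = 19787.47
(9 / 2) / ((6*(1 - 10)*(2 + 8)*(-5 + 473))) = -1 / 56160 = -0.00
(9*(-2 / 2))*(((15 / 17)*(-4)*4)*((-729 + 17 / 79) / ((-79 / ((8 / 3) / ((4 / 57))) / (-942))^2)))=-159348930669181440 / 8381663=-19011612691.80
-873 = -873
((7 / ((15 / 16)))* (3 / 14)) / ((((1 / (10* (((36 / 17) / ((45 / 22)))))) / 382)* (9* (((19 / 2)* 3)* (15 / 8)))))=8605696 / 654075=13.16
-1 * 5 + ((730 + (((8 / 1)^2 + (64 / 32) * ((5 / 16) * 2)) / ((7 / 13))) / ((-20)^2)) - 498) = 2545793 / 11200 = 227.30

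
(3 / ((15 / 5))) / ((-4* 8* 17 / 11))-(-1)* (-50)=-27211 / 544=-50.02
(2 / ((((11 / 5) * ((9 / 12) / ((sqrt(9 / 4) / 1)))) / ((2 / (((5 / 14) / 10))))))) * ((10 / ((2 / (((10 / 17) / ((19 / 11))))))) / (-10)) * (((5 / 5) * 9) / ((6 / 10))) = -84000 / 323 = -260.06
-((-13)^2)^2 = -28561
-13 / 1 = -13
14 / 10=7 / 5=1.40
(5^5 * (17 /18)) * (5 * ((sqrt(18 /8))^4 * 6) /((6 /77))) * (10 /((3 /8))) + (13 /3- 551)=920387345 /6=153397890.83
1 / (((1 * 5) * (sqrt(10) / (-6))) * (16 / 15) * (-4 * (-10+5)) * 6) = -3 * sqrt(10) / 3200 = -0.00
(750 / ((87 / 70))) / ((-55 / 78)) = -273000 / 319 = -855.80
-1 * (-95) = 95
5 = 5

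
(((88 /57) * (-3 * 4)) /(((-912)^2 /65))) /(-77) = 0.00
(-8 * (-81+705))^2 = 24920064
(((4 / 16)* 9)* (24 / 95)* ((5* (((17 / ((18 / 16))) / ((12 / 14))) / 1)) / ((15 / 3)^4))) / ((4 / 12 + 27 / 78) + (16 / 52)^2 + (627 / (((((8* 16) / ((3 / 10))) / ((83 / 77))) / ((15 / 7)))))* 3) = 356149248 / 48677845625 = 0.01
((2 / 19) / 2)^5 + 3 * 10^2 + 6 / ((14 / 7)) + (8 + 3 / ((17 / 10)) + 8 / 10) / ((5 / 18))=358883313386 / 1052342075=341.03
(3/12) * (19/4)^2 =361/64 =5.64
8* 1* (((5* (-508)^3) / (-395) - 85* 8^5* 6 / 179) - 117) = 177155187448 / 14141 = 12527769.43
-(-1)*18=18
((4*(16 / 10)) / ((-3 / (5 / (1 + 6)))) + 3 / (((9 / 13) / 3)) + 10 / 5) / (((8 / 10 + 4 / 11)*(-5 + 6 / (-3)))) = -15565 / 9408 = -1.65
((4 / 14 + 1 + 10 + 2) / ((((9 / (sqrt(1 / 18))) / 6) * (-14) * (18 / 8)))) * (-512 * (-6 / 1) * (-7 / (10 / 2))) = 63488 * sqrt(2) / 315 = 285.03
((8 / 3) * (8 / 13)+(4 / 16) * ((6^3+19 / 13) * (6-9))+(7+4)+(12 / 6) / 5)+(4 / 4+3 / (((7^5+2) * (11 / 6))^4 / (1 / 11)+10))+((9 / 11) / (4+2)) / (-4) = -15039925156001770007934003 / 100878690259149424902280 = -149.09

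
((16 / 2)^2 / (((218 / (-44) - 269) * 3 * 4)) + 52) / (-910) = -93986 / 1645371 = -0.06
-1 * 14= -14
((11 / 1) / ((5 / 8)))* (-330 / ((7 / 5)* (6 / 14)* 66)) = -440 / 3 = -146.67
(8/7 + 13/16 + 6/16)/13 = 261/1456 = 0.18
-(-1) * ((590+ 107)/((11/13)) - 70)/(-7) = -8291/77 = -107.68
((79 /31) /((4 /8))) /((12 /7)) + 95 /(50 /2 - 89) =8861 /5952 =1.49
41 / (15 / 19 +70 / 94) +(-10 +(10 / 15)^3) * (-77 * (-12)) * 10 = -1105205683 / 12330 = -89635.50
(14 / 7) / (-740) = -1 / 370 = -0.00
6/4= 3/2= 1.50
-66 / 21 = -22 / 7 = -3.14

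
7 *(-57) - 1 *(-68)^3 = 314033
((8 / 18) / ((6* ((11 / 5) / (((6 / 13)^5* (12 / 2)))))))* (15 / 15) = 0.00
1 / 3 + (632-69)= 1690 / 3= 563.33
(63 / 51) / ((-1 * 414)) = -0.00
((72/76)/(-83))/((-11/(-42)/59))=-2.57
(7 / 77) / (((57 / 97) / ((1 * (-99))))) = -291 / 19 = -15.32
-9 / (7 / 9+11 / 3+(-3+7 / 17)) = -1377 / 284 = -4.85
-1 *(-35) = 35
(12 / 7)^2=144 / 49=2.94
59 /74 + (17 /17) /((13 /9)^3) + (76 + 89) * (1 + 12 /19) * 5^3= 33652.44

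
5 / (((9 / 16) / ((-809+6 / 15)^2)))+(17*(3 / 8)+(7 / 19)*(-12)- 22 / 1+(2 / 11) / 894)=65155113985547 / 11210760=5811837.38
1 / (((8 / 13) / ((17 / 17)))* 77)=13 / 616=0.02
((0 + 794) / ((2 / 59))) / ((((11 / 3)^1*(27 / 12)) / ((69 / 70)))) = 1077458 / 385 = 2798.59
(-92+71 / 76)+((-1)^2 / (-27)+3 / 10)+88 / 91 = -83876087 / 933660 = -89.84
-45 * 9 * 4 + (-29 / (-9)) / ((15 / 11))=-218381 / 135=-1617.64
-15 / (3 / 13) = -65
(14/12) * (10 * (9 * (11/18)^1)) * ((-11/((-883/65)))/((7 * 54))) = 39325/286092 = 0.14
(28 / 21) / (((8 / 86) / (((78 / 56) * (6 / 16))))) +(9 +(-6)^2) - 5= 47.49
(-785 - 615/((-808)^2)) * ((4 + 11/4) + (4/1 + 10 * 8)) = -186037084365/2611456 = -71238.84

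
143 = 143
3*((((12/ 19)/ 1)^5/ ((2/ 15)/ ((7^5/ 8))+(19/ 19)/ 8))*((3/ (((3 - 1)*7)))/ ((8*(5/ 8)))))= 64524128256/ 624553879067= 0.10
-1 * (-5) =5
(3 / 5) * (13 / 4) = 39 / 20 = 1.95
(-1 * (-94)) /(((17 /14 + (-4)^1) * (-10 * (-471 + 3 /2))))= -1316 /183105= -0.01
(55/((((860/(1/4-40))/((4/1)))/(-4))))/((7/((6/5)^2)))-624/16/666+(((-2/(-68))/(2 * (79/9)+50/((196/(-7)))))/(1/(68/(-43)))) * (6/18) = 27576660221/3319382850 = 8.31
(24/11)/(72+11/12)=288/9625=0.03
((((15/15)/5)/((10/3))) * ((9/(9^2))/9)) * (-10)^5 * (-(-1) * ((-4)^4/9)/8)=-64000/243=-263.37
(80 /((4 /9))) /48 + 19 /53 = 871 /212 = 4.11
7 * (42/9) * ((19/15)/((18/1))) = 931/405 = 2.30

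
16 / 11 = 1.45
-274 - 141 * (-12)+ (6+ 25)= 1449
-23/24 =-0.96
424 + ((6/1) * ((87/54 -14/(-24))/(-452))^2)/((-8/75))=49895784071/117679104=424.00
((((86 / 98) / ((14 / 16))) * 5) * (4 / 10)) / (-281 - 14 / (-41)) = -0.01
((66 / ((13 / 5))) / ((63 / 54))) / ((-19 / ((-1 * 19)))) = 1980 / 91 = 21.76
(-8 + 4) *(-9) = 36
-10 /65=-2 /13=-0.15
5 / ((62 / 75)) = 375 / 62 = 6.05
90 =90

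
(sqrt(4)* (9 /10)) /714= 3 /1190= 0.00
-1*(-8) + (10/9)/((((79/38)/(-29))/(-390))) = 1434496/237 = 6052.73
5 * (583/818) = 2915/818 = 3.56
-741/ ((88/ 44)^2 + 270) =-741/ 274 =-2.70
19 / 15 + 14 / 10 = 8 / 3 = 2.67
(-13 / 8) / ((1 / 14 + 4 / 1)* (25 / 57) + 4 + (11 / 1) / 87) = -7917 / 28804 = -0.27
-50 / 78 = -0.64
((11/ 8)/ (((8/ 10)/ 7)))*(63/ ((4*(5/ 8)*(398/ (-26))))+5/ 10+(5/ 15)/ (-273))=-20571419/ 1490112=-13.81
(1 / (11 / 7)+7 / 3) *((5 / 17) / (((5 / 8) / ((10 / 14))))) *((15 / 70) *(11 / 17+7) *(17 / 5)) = 1040 / 187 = 5.56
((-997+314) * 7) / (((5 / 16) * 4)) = -19124 / 5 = -3824.80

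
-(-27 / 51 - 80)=1369 / 17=80.53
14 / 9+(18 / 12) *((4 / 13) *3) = 344 / 117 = 2.94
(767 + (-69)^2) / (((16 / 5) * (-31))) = -3455 / 62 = -55.73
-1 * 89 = -89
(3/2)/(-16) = -3/32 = -0.09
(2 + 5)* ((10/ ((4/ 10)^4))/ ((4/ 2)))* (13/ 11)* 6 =853125/ 88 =9694.60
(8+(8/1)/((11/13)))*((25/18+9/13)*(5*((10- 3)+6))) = 77920/33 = 2361.21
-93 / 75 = -31 / 25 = -1.24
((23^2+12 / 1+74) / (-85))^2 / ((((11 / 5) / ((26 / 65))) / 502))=15189516 / 3179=4778.08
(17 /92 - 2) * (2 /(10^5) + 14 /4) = -29225167 /4600000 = -6.35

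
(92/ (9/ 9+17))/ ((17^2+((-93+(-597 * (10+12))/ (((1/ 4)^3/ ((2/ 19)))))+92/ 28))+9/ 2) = -12236/ 211337289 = -0.00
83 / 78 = 1.06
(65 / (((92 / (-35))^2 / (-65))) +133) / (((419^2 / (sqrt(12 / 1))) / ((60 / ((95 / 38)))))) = -12149739 * sqrt(3) / 92871769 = -0.23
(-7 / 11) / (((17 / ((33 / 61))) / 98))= -2058 / 1037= -1.98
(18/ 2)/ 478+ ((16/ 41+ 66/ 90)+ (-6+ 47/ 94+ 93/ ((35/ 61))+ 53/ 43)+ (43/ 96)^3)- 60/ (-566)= 587682704776234727/ 3692482045378560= 159.16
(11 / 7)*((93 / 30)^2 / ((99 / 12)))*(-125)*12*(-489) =9398580 / 7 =1342654.29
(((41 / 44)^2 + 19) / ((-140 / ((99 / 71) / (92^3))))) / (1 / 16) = -9891 / 2432621312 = -0.00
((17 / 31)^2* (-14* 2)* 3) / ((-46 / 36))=436968 / 22103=19.77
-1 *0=0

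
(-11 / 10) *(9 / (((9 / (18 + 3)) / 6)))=-693 / 5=-138.60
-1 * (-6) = 6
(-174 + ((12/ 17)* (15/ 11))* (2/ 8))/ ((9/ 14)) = -270.29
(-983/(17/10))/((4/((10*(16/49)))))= -393200/833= -472.03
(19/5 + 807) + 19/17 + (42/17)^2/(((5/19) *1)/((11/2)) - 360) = 1765191449/2174147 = 811.90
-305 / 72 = -4.24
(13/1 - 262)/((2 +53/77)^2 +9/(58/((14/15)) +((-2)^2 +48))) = -393193493/11536626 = -34.08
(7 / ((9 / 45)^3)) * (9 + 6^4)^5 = 3311773383244921875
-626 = -626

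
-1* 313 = -313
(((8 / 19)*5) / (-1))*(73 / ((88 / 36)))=-13140 / 209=-62.87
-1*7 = -7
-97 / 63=-1.54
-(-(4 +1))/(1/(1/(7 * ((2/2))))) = 5/7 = 0.71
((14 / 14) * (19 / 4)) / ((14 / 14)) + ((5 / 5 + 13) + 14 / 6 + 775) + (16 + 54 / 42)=68323 / 84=813.37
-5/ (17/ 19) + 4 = -27/ 17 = -1.59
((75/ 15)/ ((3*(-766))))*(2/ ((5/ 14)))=-14/ 1149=-0.01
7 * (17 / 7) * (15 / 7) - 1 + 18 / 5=1366 / 35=39.03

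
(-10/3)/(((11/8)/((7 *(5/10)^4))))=-35/33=-1.06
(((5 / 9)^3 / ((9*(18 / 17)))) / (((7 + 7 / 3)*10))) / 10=85 / 4408992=0.00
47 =47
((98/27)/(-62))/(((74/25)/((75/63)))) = -4375/185814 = -0.02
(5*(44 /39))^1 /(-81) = -220 /3159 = -0.07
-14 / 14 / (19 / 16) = -16 / 19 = -0.84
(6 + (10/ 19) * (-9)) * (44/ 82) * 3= 2.03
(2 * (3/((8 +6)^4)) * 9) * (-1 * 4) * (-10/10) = 27/4802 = 0.01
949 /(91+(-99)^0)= 949 /92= 10.32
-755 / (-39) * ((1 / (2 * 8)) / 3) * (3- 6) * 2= -755 / 312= -2.42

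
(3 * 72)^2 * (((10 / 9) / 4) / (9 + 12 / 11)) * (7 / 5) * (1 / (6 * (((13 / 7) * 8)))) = 9702 / 481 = 20.17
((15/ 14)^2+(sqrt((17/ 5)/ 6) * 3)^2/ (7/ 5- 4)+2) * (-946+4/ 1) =-1423833/ 1274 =-1117.61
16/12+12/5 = 56/15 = 3.73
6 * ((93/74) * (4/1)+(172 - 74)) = 22872/37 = 618.16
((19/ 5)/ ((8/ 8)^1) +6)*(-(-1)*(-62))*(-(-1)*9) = -27342/ 5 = -5468.40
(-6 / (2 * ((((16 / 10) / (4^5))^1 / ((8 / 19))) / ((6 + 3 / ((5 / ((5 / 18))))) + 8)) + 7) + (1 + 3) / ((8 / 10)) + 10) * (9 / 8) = 96948495 / 6093256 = 15.91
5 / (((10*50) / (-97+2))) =-19 / 20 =-0.95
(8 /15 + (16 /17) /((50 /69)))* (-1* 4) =-9344 /1275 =-7.33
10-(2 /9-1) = 10.78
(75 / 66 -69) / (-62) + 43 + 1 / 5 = 302089 / 6820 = 44.29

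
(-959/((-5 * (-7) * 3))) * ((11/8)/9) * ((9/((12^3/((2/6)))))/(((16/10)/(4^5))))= -1.55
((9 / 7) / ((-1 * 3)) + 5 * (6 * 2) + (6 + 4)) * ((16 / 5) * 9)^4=209401085952 / 4375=47863105.36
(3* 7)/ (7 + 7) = 3/ 2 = 1.50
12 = 12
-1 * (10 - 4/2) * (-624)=4992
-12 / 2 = -6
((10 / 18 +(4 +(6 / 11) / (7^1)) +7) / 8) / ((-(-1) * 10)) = 4031 / 27720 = 0.15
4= 4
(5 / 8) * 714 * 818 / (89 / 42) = 172262.53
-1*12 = -12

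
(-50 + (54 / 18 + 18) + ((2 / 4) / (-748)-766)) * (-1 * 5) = 5946605 / 1496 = 3975.00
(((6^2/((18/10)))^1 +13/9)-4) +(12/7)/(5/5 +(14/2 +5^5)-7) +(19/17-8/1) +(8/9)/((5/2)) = 3384586/309995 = 10.92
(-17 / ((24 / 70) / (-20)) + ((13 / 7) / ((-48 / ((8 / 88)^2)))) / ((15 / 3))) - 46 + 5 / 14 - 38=61527689 / 67760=908.02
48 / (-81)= -16 / 27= -0.59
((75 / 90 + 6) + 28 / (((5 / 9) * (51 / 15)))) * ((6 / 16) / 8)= 2209 / 2176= 1.02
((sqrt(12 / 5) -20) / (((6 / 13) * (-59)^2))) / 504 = -65 / 2631636+13 * sqrt(15) / 26316360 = -0.00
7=7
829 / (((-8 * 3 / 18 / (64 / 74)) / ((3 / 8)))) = -7461 / 37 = -201.65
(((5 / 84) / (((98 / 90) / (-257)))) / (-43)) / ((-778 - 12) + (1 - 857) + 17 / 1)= -6425 / 32034828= -0.00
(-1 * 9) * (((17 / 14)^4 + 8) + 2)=-4209129 / 38416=-109.57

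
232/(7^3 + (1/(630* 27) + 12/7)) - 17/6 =-76003127/35181546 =-2.16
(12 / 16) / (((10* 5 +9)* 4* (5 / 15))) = 9 / 944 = 0.01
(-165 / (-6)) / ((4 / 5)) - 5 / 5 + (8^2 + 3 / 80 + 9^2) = 14273 / 80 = 178.41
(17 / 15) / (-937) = -17 / 14055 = -0.00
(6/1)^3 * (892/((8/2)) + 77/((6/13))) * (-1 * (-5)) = 421020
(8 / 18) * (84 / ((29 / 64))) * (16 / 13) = 114688 / 1131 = 101.40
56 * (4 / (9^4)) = 224 / 6561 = 0.03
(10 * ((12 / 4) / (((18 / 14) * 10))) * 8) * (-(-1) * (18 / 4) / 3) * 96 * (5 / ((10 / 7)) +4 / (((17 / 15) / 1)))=18895.06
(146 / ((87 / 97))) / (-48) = -7081 / 2088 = -3.39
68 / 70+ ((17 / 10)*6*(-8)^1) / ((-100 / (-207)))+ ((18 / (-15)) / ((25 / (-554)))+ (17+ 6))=-20711 / 175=-118.35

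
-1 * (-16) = 16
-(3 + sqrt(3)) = -3 - sqrt(3) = -4.73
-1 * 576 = -576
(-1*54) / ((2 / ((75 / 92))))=-2025 / 92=-22.01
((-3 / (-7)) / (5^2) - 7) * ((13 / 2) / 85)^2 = -103259 / 2528750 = -0.04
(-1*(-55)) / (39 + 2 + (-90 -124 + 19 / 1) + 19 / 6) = -66 / 181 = -0.36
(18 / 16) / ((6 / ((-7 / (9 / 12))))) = -7 / 4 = -1.75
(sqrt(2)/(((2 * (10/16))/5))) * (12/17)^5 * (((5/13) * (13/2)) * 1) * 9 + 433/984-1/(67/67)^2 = -551/984 + 22394880 * sqrt(2)/1419857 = 21.75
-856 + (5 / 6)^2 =-855.31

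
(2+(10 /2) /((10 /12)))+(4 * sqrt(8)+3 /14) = 115 /14+8 * sqrt(2) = 19.53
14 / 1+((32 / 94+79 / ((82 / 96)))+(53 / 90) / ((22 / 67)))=414441617 / 3815460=108.62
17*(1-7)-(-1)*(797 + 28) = 723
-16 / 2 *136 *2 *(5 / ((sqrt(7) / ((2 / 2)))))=-10880 *sqrt(7) / 7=-4112.25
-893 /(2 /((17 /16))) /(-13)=15181 /416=36.49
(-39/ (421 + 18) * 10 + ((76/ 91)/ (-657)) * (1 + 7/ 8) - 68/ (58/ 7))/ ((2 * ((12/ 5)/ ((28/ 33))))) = -23082234905/ 14353082172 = -1.61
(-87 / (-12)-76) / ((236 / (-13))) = 3575 / 944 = 3.79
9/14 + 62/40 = 307/140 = 2.19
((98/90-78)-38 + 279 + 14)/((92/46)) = 89.04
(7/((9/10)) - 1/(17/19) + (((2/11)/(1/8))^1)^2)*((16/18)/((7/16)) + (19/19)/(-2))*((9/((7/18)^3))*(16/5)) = 162550183104/24694285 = 6582.50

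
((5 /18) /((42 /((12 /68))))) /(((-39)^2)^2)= 5 /9910781244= 0.00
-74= -74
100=100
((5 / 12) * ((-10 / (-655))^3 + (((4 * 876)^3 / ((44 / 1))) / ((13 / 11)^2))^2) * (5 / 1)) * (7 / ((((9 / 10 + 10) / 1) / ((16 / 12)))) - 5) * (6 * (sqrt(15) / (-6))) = 266491383909915215140720477855750 * sqrt(15) / 62987780237031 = 16385982930449094813.35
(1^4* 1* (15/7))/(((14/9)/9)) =1215/98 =12.40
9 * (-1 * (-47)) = 423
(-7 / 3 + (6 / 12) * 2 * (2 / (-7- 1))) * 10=-155 / 6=-25.83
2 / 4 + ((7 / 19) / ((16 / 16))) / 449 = 8545 / 17062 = 0.50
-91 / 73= -1.25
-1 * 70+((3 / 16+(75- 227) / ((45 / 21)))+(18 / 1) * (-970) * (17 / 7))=-71473253 / 1680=-42543.60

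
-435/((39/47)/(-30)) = 204450/13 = 15726.92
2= 2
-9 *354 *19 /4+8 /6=-90793 /6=-15132.17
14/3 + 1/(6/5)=11/2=5.50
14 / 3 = 4.67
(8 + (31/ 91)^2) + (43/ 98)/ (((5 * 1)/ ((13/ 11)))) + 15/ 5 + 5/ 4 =22717657/ 1821820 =12.47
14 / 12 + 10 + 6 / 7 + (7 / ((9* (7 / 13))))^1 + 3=2075 / 126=16.47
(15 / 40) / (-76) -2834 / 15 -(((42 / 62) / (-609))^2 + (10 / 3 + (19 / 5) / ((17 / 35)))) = -25072616919589 / 125303483040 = -200.10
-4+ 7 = 3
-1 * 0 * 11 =0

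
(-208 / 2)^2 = 10816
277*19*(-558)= -2936754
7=7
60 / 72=5 / 6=0.83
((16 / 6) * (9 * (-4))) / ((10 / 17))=-816 / 5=-163.20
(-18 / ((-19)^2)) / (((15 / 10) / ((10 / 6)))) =-20 / 361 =-0.06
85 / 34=5 / 2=2.50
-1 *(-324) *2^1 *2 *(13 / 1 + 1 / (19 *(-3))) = 319680 / 19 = 16825.26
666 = 666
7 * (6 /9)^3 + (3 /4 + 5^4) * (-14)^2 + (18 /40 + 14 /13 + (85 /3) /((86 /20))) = 37025299417 /301860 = 122657.19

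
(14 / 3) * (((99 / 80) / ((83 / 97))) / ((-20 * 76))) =-22407 / 5046400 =-0.00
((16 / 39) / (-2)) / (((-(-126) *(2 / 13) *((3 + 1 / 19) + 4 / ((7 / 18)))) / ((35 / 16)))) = -665 / 383184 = -0.00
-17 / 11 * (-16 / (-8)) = -34 / 11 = -3.09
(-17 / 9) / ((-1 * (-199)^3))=-17 / 70925391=-0.00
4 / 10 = 2 / 5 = 0.40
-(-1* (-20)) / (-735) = 4 / 147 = 0.03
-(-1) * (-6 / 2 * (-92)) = 276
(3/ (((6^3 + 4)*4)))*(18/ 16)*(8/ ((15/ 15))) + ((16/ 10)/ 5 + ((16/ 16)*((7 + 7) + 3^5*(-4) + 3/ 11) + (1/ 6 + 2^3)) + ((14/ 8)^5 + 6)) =-782957969/ 844800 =-926.80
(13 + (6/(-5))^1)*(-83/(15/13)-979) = -930076/75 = -12401.01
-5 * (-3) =15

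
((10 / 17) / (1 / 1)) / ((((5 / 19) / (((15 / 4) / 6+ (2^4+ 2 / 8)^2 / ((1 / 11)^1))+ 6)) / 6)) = 2655117 / 68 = 39045.84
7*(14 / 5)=98 / 5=19.60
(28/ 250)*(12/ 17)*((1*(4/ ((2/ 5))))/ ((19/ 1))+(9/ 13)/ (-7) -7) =-0.52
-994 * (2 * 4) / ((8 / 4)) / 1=-3976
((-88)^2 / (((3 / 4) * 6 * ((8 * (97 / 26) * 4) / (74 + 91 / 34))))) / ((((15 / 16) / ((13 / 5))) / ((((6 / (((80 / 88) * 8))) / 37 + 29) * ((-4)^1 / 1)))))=-24425042703776 / 68639625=-355844.64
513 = 513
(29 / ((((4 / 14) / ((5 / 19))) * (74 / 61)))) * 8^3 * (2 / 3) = 15850240 / 2109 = 7515.52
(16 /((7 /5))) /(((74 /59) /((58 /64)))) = 8555 /1036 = 8.26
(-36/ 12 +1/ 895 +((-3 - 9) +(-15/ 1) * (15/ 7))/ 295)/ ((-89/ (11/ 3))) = 12801833/ 98692545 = 0.13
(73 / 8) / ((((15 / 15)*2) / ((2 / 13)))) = 73 / 104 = 0.70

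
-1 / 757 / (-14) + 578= 6125645 / 10598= 578.00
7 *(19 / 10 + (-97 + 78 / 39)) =-6517 / 10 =-651.70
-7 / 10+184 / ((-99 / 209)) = -35023 / 90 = -389.14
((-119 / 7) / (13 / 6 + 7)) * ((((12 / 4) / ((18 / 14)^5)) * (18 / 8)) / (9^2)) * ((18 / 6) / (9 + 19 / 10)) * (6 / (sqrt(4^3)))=-285719 / 31466556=-0.01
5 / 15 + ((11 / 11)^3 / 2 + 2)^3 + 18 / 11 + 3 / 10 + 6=31541 / 1320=23.89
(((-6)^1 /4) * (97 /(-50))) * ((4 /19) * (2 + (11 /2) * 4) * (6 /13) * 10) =83808 /1235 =67.86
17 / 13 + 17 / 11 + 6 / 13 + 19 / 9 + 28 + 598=812645 / 1287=631.43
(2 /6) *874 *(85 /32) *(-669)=-8283335 /16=-517708.44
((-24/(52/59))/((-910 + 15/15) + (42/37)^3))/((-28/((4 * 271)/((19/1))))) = -0.06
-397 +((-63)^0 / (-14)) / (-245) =-1361709 / 3430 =-397.00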